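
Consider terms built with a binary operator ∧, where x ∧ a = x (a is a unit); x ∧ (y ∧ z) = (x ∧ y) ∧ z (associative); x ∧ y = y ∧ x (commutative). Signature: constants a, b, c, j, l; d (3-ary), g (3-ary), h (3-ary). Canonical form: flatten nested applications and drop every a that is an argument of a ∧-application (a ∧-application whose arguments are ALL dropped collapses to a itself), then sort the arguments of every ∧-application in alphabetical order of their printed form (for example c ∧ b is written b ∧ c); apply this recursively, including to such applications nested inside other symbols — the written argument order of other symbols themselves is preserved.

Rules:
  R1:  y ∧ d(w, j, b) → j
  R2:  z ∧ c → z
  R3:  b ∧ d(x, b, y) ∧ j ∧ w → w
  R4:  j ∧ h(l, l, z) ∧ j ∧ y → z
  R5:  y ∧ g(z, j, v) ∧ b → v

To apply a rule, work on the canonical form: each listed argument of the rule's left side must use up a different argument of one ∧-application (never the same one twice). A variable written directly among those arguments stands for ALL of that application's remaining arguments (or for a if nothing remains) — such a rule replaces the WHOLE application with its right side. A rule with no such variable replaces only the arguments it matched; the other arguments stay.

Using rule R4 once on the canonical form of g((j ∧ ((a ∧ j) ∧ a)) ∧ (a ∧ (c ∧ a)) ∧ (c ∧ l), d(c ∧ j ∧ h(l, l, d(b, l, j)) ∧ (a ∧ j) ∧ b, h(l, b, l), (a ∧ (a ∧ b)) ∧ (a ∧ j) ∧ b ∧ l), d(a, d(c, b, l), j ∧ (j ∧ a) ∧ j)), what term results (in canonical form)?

Canonical form:  g(c ∧ c ∧ j ∧ j ∧ l, d(b ∧ c ∧ h(l, l, d(b, l, j)) ∧ j ∧ j, h(l, b, l), b ∧ b ∧ j ∧ l), d(a, d(c, b, l), j ∧ j ∧ j))
Match R4:  consume h(l, l, d(b, l, j)), j, j;  y := b ∧ c, z := d(b, l, j)
The variable takes the whole remainder — replace the entire application.
New term:  g(c ∧ c ∧ j ∧ j ∧ l, d(d(b, l, j), h(l, b, l), b ∧ b ∧ j ∧ l), d(a, d(c, b, l), j ∧ j ∧ j))

Answer: g(c ∧ c ∧ j ∧ j ∧ l, d(d(b, l, j), h(l, b, l), b ∧ b ∧ j ∧ l), d(a, d(c, b, l), j ∧ j ∧ j))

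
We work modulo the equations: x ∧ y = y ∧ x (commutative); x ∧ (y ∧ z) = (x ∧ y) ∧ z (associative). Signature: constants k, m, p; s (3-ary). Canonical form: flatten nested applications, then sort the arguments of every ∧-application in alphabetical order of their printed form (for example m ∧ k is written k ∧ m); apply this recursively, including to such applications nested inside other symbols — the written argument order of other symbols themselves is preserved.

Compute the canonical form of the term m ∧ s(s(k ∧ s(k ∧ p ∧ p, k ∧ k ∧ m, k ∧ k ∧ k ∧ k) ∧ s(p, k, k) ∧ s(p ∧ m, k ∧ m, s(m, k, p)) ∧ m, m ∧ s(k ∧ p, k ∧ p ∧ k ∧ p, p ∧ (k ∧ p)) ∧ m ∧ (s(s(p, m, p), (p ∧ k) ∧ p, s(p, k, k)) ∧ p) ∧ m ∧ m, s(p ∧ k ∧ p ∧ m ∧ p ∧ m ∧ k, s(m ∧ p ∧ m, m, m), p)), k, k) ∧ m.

Answer: m ∧ m ∧ s(s(k ∧ m ∧ s(k ∧ p ∧ p, k ∧ k ∧ m, k ∧ k ∧ k ∧ k) ∧ s(m ∧ p, k ∧ m, s(m, k, p)) ∧ s(p, k, k), m ∧ m ∧ m ∧ m ∧ p ∧ s(k ∧ p, k ∧ k ∧ p ∧ p, k ∧ p ∧ p) ∧ s(s(p, m, p), k ∧ p ∧ p, s(p, k, k)), s(k ∧ k ∧ m ∧ m ∧ p ∧ p ∧ p, s(m ∧ m ∧ p, m, m), p)), k, k)

Derivation:
Canonicalize subterm:  s(s(k ∧ s(k ∧ p ∧ p, k ∧ k ∧ m, k ∧ k ∧ k ∧ k) ∧ s(p, k, k) ∧ s(p ∧ m, k ∧ m, s(m, k, p)) ∧ m, m ∧ s(k ∧ p, k ∧ p ∧ k ∧ p, p ∧ (k ∧ p)) ∧ m ∧ (s(s(p, m, p), (p ∧ k) ∧ p, s(p, k, k)) ∧ p) ∧ m ∧ m, s(p ∧ k ∧ p ∧ m ∧ p ∧ m ∧ k, s(m ∧ p ∧ m, m, m), p)), k, k)  →  s(s(k ∧ m ∧ s(k ∧ p ∧ p, k ∧ k ∧ m, k ∧ k ∧ k ∧ k) ∧ s(m ∧ p, k ∧ m, s(m, k, p)) ∧ s(p, k, k), m ∧ m ∧ m ∧ m ∧ p ∧ s(k ∧ p, k ∧ k ∧ p ∧ p, k ∧ p ∧ p) ∧ s(s(p, m, p), k ∧ p ∧ p, s(p, k, k)), s(k ∧ k ∧ m ∧ m ∧ p ∧ p ∧ p, s(m ∧ m ∧ p, m, m), p)), k, k)
Sort arguments:  m ∧ m ∧ s(s(k ∧ m ∧ s(k ∧ p ∧ p, k ∧ k ∧ m, k ∧ k ∧ k ∧ k) ∧ s(m ∧ p, k ∧ m, s(m, k, p)) ∧ s(p, k, k), m ∧ m ∧ m ∧ m ∧ p ∧ s(k ∧ p, k ∧ k ∧ p ∧ p, k ∧ p ∧ p) ∧ s(s(p, m, p), k ∧ p ∧ p, s(p, k, k)), s(k ∧ k ∧ m ∧ m ∧ p ∧ p ∧ p, s(m ∧ m ∧ p, m, m), p)), k, k)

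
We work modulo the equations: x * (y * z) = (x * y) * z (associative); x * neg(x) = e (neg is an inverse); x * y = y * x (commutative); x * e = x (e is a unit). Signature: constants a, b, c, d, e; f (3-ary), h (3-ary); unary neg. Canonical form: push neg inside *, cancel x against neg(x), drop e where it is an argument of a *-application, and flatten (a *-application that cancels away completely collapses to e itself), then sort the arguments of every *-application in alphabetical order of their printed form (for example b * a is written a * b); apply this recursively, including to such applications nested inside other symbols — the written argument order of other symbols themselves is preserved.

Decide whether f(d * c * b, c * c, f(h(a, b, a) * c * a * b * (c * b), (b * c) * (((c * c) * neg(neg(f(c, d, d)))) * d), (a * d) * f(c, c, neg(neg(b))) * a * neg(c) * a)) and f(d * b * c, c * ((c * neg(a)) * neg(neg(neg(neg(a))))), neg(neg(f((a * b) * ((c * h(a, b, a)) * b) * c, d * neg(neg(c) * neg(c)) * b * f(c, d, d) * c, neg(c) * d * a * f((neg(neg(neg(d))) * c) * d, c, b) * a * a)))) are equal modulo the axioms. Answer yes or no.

Answer: yes — both canonical forms are f(b * c * d, c * c, f(a * b * b * c * c * h(a, b, a), b * c * c * c * d * f(c, d, d), a * a * a * d * f(c, c, b) * neg(c)))

Derivation:
Left:  f(d * c * b, c * c, f(h(a, b, a) * c * a * b * (c * b), (b * c) * (((c * c) * neg(neg(f(c, d, d)))) * d), (a * d) * f(c, c, neg(neg(b))) * a * neg(c) * a))
  Work inside:  (b * c) * (((c * c) * neg(neg(f(c, d, d)))) * d)
  Push neg inside:  distribute neg over * and collapse double neg
  Combine occurrences:  b * c * c * c * f(c, d, d) * d
  Sort:  b * c * c * c * d * f(c, d, d)
  Put back:  f(b * c * d, c * c, f(a * b * b * c * c * h(a, b, a), b * c * c * c * d * f(c, d, d), a * a * a * d * f(c, c, b) * neg(c)))
Right:  f(d * b * c, c * ((c * neg(a)) * neg(neg(neg(neg(a))))), neg(neg(f((a * b) * ((c * h(a, b, a)) * b) * c, d * neg(neg(c) * neg(c)) * b * f(c, d, d) * c, neg(c) * d * a * f((neg(neg(neg(d))) * c) * d, c, b) * a * a))))
  Focus inside:  neg(c) * d * a * f((neg(neg(neg(d))) * c) * d, c, b) * a * a
  Push neg inside:  distribute neg over * and collapse double neg
  Collect terms:  neg(c) * d * a * a * a * f(c, c, b)
  Sort:  a * a * a * d * f(c, c, b) * neg(c)
  Reassemble:  f(b * c * d, c * c, f(a * b * b * c * c * h(a, b, a), b * c * c * c * d * f(c, d, d), a * a * a * d * f(c, c, b) * neg(c)))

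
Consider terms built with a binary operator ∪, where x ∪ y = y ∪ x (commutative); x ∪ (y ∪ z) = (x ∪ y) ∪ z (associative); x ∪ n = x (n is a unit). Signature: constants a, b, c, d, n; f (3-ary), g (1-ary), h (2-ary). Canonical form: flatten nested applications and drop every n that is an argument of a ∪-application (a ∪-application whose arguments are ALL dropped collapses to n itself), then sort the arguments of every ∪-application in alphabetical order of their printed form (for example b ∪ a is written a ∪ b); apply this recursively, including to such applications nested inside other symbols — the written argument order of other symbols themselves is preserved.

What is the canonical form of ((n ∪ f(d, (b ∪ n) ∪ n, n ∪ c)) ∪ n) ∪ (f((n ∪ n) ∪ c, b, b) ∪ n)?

Answer: f(c, b, b) ∪ f(d, b, c)

Derivation:
Merge nested applications:  n ∪ f(d, (b ∪ n) ∪ n, n ∪ c) ∪ n ∪ f((n ∪ n) ∪ c, b, b) ∪ n
Inside:  f(d, (b ∪ n) ∪ n, n ∪ c)  →  f(d, b, c)
Inside:  f((n ∪ n) ∪ c, b, b)  →  f(c, b, b)
Unit:  drop n (×3)
Sort:  f(c, b, b) ∪ f(d, b, c)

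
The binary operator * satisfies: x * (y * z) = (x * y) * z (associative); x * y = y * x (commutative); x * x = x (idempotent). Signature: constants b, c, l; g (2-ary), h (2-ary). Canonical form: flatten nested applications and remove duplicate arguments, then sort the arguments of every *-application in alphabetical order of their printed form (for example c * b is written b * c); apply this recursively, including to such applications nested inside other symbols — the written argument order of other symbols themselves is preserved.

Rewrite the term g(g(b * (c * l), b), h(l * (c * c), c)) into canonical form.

Answer: g(g(b * c * l, b), h(c * l, c))

Derivation:
Work inside:  l * (c * c)
Un-nest:  l * c * c
Deduplicate:  drop duplicate c
Sort:  c * l
Put back:  g(g(b * c * l, b), h(c * l, c))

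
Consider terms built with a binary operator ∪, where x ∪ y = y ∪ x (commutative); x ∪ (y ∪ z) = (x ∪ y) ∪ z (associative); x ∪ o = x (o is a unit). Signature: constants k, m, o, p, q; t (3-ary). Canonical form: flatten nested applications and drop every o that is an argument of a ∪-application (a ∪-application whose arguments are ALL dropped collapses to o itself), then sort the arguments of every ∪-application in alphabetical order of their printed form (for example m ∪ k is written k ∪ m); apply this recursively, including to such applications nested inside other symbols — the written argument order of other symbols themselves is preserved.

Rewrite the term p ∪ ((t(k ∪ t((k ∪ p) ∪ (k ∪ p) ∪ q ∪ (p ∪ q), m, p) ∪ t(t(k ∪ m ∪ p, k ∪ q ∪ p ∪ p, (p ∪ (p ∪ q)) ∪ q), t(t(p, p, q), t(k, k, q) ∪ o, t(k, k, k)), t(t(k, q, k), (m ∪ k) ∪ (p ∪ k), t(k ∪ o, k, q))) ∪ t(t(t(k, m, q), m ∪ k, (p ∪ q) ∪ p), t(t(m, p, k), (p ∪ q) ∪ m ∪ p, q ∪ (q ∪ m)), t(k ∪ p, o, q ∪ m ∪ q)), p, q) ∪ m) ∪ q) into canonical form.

Answer: m ∪ p ∪ q ∪ t(k ∪ t(k ∪ k ∪ p ∪ p ∪ p ∪ q ∪ q, m, p) ∪ t(t(k ∪ m ∪ p, k ∪ p ∪ p ∪ q, p ∪ p ∪ q ∪ q), t(t(p, p, q), t(k, k, q), t(k, k, k)), t(t(k, q, k), k ∪ k ∪ m ∪ p, t(k, k, q))) ∪ t(t(t(k, m, q), k ∪ m, p ∪ p ∪ q), t(t(m, p, k), m ∪ p ∪ p ∪ q, m ∪ q ∪ q), t(k ∪ p, o, m ∪ q ∪ q)), p, q)

Derivation:
Merge nested applications:  p ∪ t(k ∪ t((k ∪ p) ∪ (k ∪ p) ∪ q ∪ (p ∪ q), m, p) ∪ t(t(k ∪ m ∪ p, k ∪ q ∪ p ∪ p, (p ∪ (p ∪ q)) ∪ q), t(t(p, p, q), t(k, k, q) ∪ o, t(k, k, k)), t(t(k, q, k), (m ∪ k) ∪ (p ∪ k), t(k ∪ o, k, q))) ∪ t(t(t(k, m, q), m ∪ k, (p ∪ q) ∪ p), t(t(m, p, k), (p ∪ q) ∪ m ∪ p, q ∪ (q ∪ m)), t(k ∪ p, o, q ∪ m ∪ q)), p, q) ∪ m ∪ q
Inside:  t(k ∪ t((k ∪ p) ∪ (k ∪ p) ∪ q ∪ (p ∪ q), m, p) ∪ t(t(k ∪ m ∪ p, k ∪ q ∪ p ∪ p, (p ∪ (p ∪ q)) ∪ q), t(t(p, p, q), t(k, k, q) ∪ o, t(k, k, k)), t(t(k, q, k), (m ∪ k) ∪ (p ∪ k), t(k ∪ o, k, q))) ∪ t(t(t(k, m, q), m ∪ k, (p ∪ q) ∪ p), t(t(m, p, k), (p ∪ q) ∪ m ∪ p, q ∪ (q ∪ m)), t(k ∪ p, o, q ∪ m ∪ q)), p, q)  →  t(k ∪ t(k ∪ k ∪ p ∪ p ∪ p ∪ q ∪ q, m, p) ∪ t(t(k ∪ m ∪ p, k ∪ p ∪ p ∪ q, p ∪ p ∪ q ∪ q), t(t(p, p, q), t(k, k, q), t(k, k, k)), t(t(k, q, k), k ∪ k ∪ m ∪ p, t(k, k, q))) ∪ t(t(t(k, m, q), k ∪ m, p ∪ p ∪ q), t(t(m, p, k), m ∪ p ∪ p ∪ q, m ∪ q ∪ q), t(k ∪ p, o, m ∪ q ∪ q)), p, q)
Sort:  m ∪ p ∪ q ∪ t(k ∪ t(k ∪ k ∪ p ∪ p ∪ p ∪ q ∪ q, m, p) ∪ t(t(k ∪ m ∪ p, k ∪ p ∪ p ∪ q, p ∪ p ∪ q ∪ q), t(t(p, p, q), t(k, k, q), t(k, k, k)), t(t(k, q, k), k ∪ k ∪ m ∪ p, t(k, k, q))) ∪ t(t(t(k, m, q), k ∪ m, p ∪ p ∪ q), t(t(m, p, k), m ∪ p ∪ p ∪ q, m ∪ q ∪ q), t(k ∪ p, o, m ∪ q ∪ q)), p, q)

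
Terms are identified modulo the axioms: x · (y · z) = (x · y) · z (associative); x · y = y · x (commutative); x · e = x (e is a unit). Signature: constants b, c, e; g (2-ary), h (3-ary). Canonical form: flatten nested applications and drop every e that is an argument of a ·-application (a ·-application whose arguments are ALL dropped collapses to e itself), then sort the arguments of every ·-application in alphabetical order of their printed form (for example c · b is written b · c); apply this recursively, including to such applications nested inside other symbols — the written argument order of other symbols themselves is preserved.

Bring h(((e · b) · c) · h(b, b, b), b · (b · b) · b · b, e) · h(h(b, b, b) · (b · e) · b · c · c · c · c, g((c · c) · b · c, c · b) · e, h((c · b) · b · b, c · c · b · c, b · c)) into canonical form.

Canonicalize subterm:  h(((e · b) · c) · h(b, b, b), b · (b · b) · b · b, e)  →  h(b · c · h(b, b, b), b · b · b · b · b, e)
Simplify inside:  h(h(b, b, b) · (b · e) · b · c · c · c · c, g((c · c) · b · c, c · b) · e, h((c · b) · b · b, c · c · b · c, b · c))  →  h(b · b · c · c · c · c · h(b, b, b), g(b · c · c · c, b · c), h(b · b · b · c, b · c · c · c, b · c))
Order the arguments:  h(b · b · c · c · c · c · h(b, b, b), g(b · c · c · c, b · c), h(b · b · b · c, b · c · c · c, b · c)) · h(b · c · h(b, b, b), b · b · b · b · b, e)

Answer: h(b · b · c · c · c · c · h(b, b, b), g(b · c · c · c, b · c), h(b · b · b · c, b · c · c · c, b · c)) · h(b · c · h(b, b, b), b · b · b · b · b, e)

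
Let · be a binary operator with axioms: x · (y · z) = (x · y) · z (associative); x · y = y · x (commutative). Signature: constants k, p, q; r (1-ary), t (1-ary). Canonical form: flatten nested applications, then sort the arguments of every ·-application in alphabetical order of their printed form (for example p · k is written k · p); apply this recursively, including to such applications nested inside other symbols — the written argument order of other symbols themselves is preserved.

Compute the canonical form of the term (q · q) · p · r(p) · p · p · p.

Flatten:  q · q · p · r(p) · p · p · p
Sort arguments:  p · p · p · p · q · q · r(p)

Answer: p · p · p · p · q · q · r(p)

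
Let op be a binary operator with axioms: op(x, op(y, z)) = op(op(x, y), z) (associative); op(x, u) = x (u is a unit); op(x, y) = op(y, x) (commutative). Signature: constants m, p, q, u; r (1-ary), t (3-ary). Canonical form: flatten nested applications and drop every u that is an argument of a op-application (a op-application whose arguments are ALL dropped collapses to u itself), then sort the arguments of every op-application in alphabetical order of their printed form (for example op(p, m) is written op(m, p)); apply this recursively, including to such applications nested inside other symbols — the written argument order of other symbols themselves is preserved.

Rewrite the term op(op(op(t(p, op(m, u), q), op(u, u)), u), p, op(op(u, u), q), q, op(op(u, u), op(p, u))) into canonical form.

Merge nested applications:  op(t(p, op(m, u), q), u, u, u, p, u, u, q, q, u, u, p, u)
Canonicalize subterm:  t(p, op(m, u), q)  →  t(p, m, q)
Drop the unit:  drop u (×8)
Sort arguments:  op(p, p, q, q, t(p, m, q))

Answer: op(p, p, q, q, t(p, m, q))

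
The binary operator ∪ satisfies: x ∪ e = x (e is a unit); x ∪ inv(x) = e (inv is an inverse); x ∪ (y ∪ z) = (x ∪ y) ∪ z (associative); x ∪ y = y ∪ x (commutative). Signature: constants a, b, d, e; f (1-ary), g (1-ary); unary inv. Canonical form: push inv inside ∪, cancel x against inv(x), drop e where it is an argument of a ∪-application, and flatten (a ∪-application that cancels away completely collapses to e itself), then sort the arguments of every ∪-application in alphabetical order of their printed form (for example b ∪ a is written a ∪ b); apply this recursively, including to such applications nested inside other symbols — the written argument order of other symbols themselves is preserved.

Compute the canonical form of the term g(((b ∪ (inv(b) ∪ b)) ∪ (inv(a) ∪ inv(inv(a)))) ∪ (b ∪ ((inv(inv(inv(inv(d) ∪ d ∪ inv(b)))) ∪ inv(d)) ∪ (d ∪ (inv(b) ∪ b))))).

Focus inside:  ((b ∪ (inv(b) ∪ b)) ∪ (inv(a) ∪ inv(inv(a)))) ∪ (b ∪ ((inv(inv(inv(inv(d) ∪ d ∪ inv(b)))) ∪ inv(d)) ∪ (d ∪ (inv(b) ∪ b))))
Push inv inside:  distribute inv over ∪ and collapse double inv
Cancel:  a cancels; d cancels
Collect terms:  b ∪ b ∪ b
Rebuild:  g(b ∪ b ∪ b)

Answer: g(b ∪ b ∪ b)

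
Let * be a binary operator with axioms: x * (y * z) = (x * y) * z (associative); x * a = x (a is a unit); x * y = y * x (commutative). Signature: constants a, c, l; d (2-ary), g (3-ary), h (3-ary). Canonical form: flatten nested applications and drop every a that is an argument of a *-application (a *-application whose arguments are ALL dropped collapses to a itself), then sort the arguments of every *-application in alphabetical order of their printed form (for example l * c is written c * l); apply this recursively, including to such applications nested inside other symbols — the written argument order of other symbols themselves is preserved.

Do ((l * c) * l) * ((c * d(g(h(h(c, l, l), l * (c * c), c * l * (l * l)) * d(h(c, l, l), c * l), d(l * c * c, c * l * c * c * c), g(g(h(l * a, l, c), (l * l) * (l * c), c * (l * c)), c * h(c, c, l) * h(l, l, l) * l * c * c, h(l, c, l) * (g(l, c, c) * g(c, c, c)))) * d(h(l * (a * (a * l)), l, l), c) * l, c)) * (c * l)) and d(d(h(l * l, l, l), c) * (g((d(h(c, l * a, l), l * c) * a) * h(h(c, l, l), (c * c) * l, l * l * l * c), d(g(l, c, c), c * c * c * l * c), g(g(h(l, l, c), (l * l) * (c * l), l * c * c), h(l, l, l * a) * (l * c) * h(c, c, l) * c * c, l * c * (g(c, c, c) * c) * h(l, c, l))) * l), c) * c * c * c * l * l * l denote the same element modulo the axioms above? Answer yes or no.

Left:  ((l * c) * l) * ((c * d(g(h(h(c, l, l), l * (c * c), c * l * (l * l)) * d(h(c, l, l), c * l), d(l * c * c, c * l * c * c * c), g(g(h(l * a, l, c), (l * l) * (l * c), c * (l * c)), c * h(c, c, l) * h(l, l, l) * l * c * c, h(l, c, l) * (g(l, c, c) * g(c, c, c)))) * d(h(l * (a * (a * l)), l, l), c) * l, c)) * (c * l))
  Merge nested applications:  l * c * l * c * d(g(h(h(c, l, l), l * (c * c), c * l * (l * l)) * d(h(c, l, l), c * l), d(l * c * c, c * l * c * c * c), g(g(h(l * a, l, c), (l * l) * (l * c), c * (l * c)), c * h(c, c, l) * h(l, l, l) * l * c * c, h(l, c, l) * (g(l, c, c) * g(c, c, c)))) * d(h(l * (a * (a * l)), l, l), c) * l, c) * c * l
  Canonicalize subterm:  d(g(h(h(c, l, l), l * (c * c), c * l * (l * l)) * d(h(c, l, l), c * l), d(l * c * c, c * l * c * c * c), g(g(h(l * a, l, c), (l * l) * (l * c), c * (l * c)), c * h(c, c, l) * h(l, l, l) * l * c * c, h(l, c, l) * (g(l, c, c) * g(c, c, c)))) * d(h(l * (a * (a * l)), l, l), c) * l, c)  →  d(d(h(l * l, l, l), c) * g(d(h(c, l, l), c * l) * h(h(c, l, l), c * c * l, c * l * l * l), d(c * c * l, c * c * c * c * l), g(g(h(l, l, c), c * l * l * l, c * c * l), c * c * c * h(c, c, l) * h(l, l, l) * l, g(c, c, c) * g(l, c, c) * h(l, c, l))) * l, c)
  Sort arguments:  c * c * c * d(d(h(l * l, l, l), c) * g(d(h(c, l, l), c * l) * h(h(c, l, l), c * c * l, c * l * l * l), d(c * c * l, c * c * c * c * l), g(g(h(l, l, c), c * l * l * l, c * c * l), c * c * c * h(c, c, l) * h(l, l, l) * l, g(c, c, c) * g(l, c, c) * h(l, c, l))) * l, c) * l * l * l
Right:  d(d(h(l * l, l, l), c) * (g((d(h(c, l * a, l), l * c) * a) * h(h(c, l, l), (c * c) * l, l * l * l * c), d(g(l, c, c), c * c * c * l * c), g(g(h(l, l, c), (l * l) * (c * l), l * c * c), h(l, l, l * a) * (l * c) * h(c, c, l) * c * c, l * c * (g(c, c, c) * c) * h(l, c, l))) * l), c) * c * c * c * l * l * l
  Canonicalize subterm:  d(d(h(l * l, l, l), c) * (g((d(h(c, l * a, l), l * c) * a) * h(h(c, l, l), (c * c) * l, l * l * l * c), d(g(l, c, c), c * c * c * l * c), g(g(h(l, l, c), (l * l) * (c * l), l * c * c), h(l, l, l * a) * (l * c) * h(c, c, l) * c * c, l * c * (g(c, c, c) * c) * h(l, c, l))) * l), c)  →  d(d(h(l * l, l, l), c) * g(d(h(c, l, l), c * l) * h(h(c, l, l), c * c * l, c * l * l * l), d(g(l, c, c), c * c * c * c * l), g(g(h(l, l, c), c * l * l * l, c * c * l), c * c * c * h(c, c, l) * h(l, l, l) * l, c * c * g(c, c, c) * h(l, c, l) * l)) * l, c)
  Sort:  c * c * c * d(d(h(l * l, l, l), c) * g(d(h(c, l, l), c * l) * h(h(c, l, l), c * c * l, c * l * l * l), d(g(l, c, c), c * c * c * c * l), g(g(h(l, l, c), c * l * l * l, c * c * l), c * c * c * h(c, c, l) * h(l, l, l) * l, c * c * g(c, c, c) * h(l, c, l) * l)) * l, c) * l * l * l

Answer: no — c * c * c * d(d(h(l * l, l, l), c) * g(d(h(c, l, l), c * l) * h(h(c, l, l), c * c * l, c * l * l * l), d(c * c * l, c * c * c * c * l), g(g(h(l, l, c), c * l * l * l, c * c * l), c * c * c * h(c, c, l) * h(l, l, l) * l, g(c, c, c) * g(l, c, c) * h(l, c, l))) * l, c) * l * l * l vs c * c * c * d(d(h(l * l, l, l), c) * g(d(h(c, l, l), c * l) * h(h(c, l, l), c * c * l, c * l * l * l), d(g(l, c, c), c * c * c * c * l), g(g(h(l, l, c), c * l * l * l, c * c * l), c * c * c * h(c, c, l) * h(l, l, l) * l, c * c * g(c, c, c) * h(l, c, l) * l)) * l, c) * l * l * l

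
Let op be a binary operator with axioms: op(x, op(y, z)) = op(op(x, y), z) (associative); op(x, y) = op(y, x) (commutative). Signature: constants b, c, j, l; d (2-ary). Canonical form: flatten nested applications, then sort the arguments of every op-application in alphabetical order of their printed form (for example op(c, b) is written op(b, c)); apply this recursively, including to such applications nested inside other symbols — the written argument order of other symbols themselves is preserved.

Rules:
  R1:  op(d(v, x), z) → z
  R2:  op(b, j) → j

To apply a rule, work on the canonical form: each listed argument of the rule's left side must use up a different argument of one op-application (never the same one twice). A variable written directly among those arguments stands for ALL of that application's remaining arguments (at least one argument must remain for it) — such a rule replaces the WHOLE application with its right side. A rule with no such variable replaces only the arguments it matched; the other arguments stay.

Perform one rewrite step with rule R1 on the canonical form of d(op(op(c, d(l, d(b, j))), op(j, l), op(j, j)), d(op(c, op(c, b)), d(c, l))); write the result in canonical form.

Answer: d(op(c, j, j, j, l), d(op(b, c, c), d(c, l)))

Derivation:
Canonical form:  d(op(c, d(l, d(b, j)), j, j, j, l), d(op(b, c, c), d(c, l)))
Apply R1:  consuming d(l, d(b, j));  v := l, x := d(b, j), z := op(c, j, j, j, l)
Every leftover argument binds to the variable; the entire application is replaced.
Result:  d(op(c, j, j, j, l), d(op(b, c, c), d(c, l)))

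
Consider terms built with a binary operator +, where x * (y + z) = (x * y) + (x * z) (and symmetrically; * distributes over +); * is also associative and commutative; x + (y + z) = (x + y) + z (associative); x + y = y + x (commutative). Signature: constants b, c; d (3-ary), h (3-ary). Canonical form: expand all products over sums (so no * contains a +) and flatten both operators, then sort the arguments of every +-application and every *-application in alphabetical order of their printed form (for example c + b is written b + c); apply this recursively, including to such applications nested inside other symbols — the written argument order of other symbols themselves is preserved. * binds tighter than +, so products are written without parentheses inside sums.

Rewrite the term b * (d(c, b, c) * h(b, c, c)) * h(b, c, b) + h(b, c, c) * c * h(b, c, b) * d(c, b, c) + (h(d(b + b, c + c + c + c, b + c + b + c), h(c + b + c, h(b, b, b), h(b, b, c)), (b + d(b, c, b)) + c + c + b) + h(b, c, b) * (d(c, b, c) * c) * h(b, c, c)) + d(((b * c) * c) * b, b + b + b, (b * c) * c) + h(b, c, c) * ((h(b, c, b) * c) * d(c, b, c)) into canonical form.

Answer: b * d(c, b, c) * h(b, c, b) * h(b, c, c) + c * d(c, b, c) * h(b, c, b) * h(b, c, c) + c * d(c, b, c) * h(b, c, b) * h(b, c, c) + c * d(c, b, c) * h(b, c, b) * h(b, c, c) + d(b * b * c * c, b + b + b, b * c * c) + h(d(b + b, c + c + c + c, b + b + c + c), h(b + c + c, h(b, b, b), h(b, b, c)), b + b + c + c + d(b, c, b))

Derivation:
Flatten:  b * d(c, b, c) * h(b, c, b) * h(b, c, c) + c * d(c, b, c) * h(b, c, b) * h(b, c, c) + h(d(b + b, c + c + c + c, b + b + c + c), h(b + c + c, h(b, b, b), h(b, b, c)), b + b + c + c + d(b, c, b)) + c * d(c, b, c) * h(b, c, b) * h(b, c, c) + d(b * b * c * c, b + b + b, b * c * c) + c * d(c, b, c) * h(b, c, b) * h(b, c, c)
Sort arguments:  b * d(c, b, c) * h(b, c, b) * h(b, c, c) + c * d(c, b, c) * h(b, c, b) * h(b, c, c) + c * d(c, b, c) * h(b, c, b) * h(b, c, c) + c * d(c, b, c) * h(b, c, b) * h(b, c, c) + d(b * b * c * c, b + b + b, b * c * c) + h(d(b + b, c + c + c + c, b + b + c + c), h(b + c + c, h(b, b, b), h(b, b, c)), b + b + c + c + d(b, c, b))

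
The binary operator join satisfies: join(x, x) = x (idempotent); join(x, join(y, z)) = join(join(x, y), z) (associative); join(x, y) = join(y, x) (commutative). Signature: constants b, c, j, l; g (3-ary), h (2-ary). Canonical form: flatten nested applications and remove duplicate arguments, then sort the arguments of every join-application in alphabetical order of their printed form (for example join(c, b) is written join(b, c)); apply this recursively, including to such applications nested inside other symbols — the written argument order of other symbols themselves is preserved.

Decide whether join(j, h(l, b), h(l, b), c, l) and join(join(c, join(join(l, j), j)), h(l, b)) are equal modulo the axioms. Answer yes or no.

Left:  join(j, h(l, b), h(l, b), c, l)
  Deduplicate:  drop duplicate h(l, b)
  Order the arguments:  join(c, h(l, b), j, l)
Right:  join(join(c, join(join(l, j), j)), h(l, b))
  Un-nest:  join(c, l, j, j, h(l, b))
  Drop duplicates:  drop duplicate j
  Sort arguments:  join(c, h(l, b), j, l)

Answer: yes — both canonical forms are join(c, h(l, b), j, l)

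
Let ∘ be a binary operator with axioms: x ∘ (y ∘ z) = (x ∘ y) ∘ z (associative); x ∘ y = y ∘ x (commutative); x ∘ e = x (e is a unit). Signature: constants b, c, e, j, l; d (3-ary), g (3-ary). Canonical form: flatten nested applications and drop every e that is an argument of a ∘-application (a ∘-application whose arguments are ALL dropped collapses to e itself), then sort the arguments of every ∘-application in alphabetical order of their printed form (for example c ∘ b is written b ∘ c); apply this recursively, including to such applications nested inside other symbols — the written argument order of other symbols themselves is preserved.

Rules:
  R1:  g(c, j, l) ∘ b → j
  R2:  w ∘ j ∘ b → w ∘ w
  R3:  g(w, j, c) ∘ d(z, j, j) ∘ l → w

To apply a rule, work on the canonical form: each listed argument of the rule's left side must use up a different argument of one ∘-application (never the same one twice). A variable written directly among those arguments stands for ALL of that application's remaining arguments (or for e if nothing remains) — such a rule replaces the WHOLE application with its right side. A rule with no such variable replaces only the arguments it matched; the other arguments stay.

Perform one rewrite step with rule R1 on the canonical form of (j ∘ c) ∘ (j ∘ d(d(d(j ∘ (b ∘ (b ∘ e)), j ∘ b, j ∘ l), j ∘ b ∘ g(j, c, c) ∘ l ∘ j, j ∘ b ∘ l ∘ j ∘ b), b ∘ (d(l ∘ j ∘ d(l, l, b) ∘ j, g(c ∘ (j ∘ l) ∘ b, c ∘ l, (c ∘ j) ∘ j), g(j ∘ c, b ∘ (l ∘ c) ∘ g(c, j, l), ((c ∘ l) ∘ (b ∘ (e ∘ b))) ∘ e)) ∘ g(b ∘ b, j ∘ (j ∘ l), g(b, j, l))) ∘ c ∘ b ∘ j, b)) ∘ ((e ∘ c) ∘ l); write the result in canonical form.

Canonical form:  c ∘ c ∘ d(d(d(b ∘ b ∘ j, b ∘ j, j ∘ l), b ∘ g(j, c, c) ∘ j ∘ j ∘ l, b ∘ b ∘ j ∘ j ∘ l), b ∘ b ∘ c ∘ d(d(l, l, b) ∘ j ∘ j ∘ l, g(b ∘ c ∘ j ∘ l, c ∘ l, c ∘ j ∘ j), g(c ∘ j, b ∘ c ∘ g(c, j, l) ∘ l, b ∘ b ∘ c ∘ l)) ∘ g(b ∘ b, j ∘ j ∘ l, g(b, j, l)) ∘ j, b) ∘ j ∘ j ∘ l
Apply R1:  consuming b, g(c, j, l)
New term:  c ∘ c ∘ d(d(d(b ∘ b ∘ j, b ∘ j, j ∘ l), b ∘ g(j, c, c) ∘ j ∘ j ∘ l, b ∘ b ∘ j ∘ j ∘ l), b ∘ b ∘ c ∘ d(d(l, l, b) ∘ j ∘ j ∘ l, g(b ∘ c ∘ j ∘ l, c ∘ l, c ∘ j ∘ j), g(c ∘ j, c ∘ j ∘ l, b ∘ b ∘ c ∘ l)) ∘ g(b ∘ b, j ∘ j ∘ l, g(b, j, l)) ∘ j, b) ∘ j ∘ j ∘ l

Answer: c ∘ c ∘ d(d(d(b ∘ b ∘ j, b ∘ j, j ∘ l), b ∘ g(j, c, c) ∘ j ∘ j ∘ l, b ∘ b ∘ j ∘ j ∘ l), b ∘ b ∘ c ∘ d(d(l, l, b) ∘ j ∘ j ∘ l, g(b ∘ c ∘ j ∘ l, c ∘ l, c ∘ j ∘ j), g(c ∘ j, c ∘ j ∘ l, b ∘ b ∘ c ∘ l)) ∘ g(b ∘ b, j ∘ j ∘ l, g(b, j, l)) ∘ j, b) ∘ j ∘ j ∘ l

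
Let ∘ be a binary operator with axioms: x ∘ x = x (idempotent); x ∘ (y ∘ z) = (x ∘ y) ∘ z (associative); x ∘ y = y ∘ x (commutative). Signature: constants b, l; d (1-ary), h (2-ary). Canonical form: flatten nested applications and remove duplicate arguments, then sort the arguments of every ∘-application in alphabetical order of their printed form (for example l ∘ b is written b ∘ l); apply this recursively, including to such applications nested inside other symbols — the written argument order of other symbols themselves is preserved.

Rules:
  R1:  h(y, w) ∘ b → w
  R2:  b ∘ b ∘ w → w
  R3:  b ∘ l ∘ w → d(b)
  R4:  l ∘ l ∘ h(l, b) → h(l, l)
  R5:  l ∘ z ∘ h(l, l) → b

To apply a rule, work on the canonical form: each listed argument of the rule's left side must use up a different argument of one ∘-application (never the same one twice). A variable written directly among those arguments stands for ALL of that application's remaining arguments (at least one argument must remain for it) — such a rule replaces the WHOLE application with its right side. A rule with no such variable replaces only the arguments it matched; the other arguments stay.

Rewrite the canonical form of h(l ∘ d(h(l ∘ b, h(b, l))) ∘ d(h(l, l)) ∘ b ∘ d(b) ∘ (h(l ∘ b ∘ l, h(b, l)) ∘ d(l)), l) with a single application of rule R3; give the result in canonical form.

Canonical form:  h(b ∘ d(b) ∘ d(h(b ∘ l, h(b, l))) ∘ d(h(l, l)) ∘ d(l) ∘ h(b ∘ l, h(b, l)) ∘ l, l)
R3 matches:  uses b, l;  w := d(b) ∘ d(h(b ∘ l, h(b, l))) ∘ d(h(l, l)) ∘ d(l) ∘ h(b ∘ l, h(b, l))
Every leftover argument binds to the variable; the entire application is replaced.
Giving:  h(d(b), l)

Answer: h(d(b), l)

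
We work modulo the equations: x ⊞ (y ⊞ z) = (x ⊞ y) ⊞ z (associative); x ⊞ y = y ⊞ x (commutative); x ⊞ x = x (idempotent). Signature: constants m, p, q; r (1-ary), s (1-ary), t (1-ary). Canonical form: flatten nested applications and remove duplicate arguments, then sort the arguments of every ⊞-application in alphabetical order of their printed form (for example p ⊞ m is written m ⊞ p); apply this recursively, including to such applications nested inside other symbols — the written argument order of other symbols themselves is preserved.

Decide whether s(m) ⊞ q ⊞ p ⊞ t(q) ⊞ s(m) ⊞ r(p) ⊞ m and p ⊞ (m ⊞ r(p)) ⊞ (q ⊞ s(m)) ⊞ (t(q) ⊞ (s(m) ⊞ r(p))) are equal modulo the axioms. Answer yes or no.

Left:  s(m) ⊞ q ⊞ p ⊞ t(q) ⊞ s(m) ⊞ r(p) ⊞ m
  Deduplicate:  drop duplicate s(m)
  Sort arguments:  m ⊞ p ⊞ q ⊞ r(p) ⊞ s(m) ⊞ t(q)
Right:  p ⊞ (m ⊞ r(p)) ⊞ (q ⊞ s(m)) ⊞ (t(q) ⊞ (s(m) ⊞ r(p)))
  Flatten:  p ⊞ m ⊞ r(p) ⊞ q ⊞ s(m) ⊞ t(q) ⊞ s(m) ⊞ r(p)
  Idempotence:  drop duplicate s(m), r(p)
  Sort:  m ⊞ p ⊞ q ⊞ r(p) ⊞ s(m) ⊞ t(q)

Answer: yes — both canonical forms are m ⊞ p ⊞ q ⊞ r(p) ⊞ s(m) ⊞ t(q)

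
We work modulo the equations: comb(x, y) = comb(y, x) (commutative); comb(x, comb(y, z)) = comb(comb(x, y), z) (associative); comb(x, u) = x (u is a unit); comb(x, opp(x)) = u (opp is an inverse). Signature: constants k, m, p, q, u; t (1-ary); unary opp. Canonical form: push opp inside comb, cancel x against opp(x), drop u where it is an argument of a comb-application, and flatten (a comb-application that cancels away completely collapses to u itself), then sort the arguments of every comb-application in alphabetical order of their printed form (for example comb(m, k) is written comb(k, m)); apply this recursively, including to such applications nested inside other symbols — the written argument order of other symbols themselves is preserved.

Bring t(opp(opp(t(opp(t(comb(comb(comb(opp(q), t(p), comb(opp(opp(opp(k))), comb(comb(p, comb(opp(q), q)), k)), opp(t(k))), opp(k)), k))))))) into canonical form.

Answer: t(t(opp(t(comb(opp(q), opp(t(k)), p, t(p))))))

Derivation:
Work inside:  comb(comb(comb(opp(q), t(p), comb(opp(opp(opp(k))), comb(comb(p, comb(opp(q), q)), k)), opp(t(k))), opp(k)), k)
Push opp inside:  distribute opp over comb and collapse double opp
Cancel inverse pairs:  k cancels
Collect:  comb(opp(q), t(p), p, opp(t(k)))
Sort:  comb(opp(q), opp(t(k)), p, t(p))
Put back:  t(t(opp(t(comb(opp(q), opp(t(k)), p, t(p))))))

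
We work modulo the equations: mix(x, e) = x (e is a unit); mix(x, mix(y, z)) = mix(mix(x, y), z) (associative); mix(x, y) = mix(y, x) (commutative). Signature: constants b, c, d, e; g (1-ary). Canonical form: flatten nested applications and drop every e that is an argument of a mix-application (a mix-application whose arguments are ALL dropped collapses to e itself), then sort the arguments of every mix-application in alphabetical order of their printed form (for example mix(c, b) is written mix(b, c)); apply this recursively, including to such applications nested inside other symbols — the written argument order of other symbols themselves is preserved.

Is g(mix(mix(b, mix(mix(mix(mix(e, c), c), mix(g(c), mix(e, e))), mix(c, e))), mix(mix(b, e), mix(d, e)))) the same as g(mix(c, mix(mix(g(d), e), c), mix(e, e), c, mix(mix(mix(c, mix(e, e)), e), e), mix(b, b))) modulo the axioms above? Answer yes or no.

Left:  g(mix(mix(b, mix(mix(mix(mix(e, c), c), mix(g(c), mix(e, e))), mix(c, e))), mix(mix(b, e), mix(d, e))))
  Focus inside:  mix(mix(b, mix(mix(mix(mix(e, c), c), mix(g(c), mix(e, e))), mix(c, e))), mix(mix(b, e), mix(d, e)))
  Merge nested applications:  mix(b, e, c, c, g(c), e, e, c, e, b, e, d, e)
  Drop the unit:  drop e (×6)
  Sort:  mix(b, b, c, c, c, d, g(c))
  Reassemble:  g(mix(b, b, c, c, c, d, g(c)))
Right:  g(mix(c, mix(mix(g(d), e), c), mix(e, e), c, mix(mix(mix(c, mix(e, e)), e), e), mix(b, b)))
  Focus inside:  mix(c, mix(mix(g(d), e), c), mix(e, e), c, mix(mix(mix(c, mix(e, e)), e), e), mix(b, b))
  Flatten:  mix(c, g(d), e, c, e, e, c, c, e, e, e, e, b, b)
  Units out:  drop e (×7)
  Sort:  mix(b, b, c, c, c, c, g(d))
  Reassemble:  g(mix(b, b, c, c, c, c, g(d)))

Answer: no — g(mix(b, b, c, c, c, d, g(c))) vs g(mix(b, b, c, c, c, c, g(d)))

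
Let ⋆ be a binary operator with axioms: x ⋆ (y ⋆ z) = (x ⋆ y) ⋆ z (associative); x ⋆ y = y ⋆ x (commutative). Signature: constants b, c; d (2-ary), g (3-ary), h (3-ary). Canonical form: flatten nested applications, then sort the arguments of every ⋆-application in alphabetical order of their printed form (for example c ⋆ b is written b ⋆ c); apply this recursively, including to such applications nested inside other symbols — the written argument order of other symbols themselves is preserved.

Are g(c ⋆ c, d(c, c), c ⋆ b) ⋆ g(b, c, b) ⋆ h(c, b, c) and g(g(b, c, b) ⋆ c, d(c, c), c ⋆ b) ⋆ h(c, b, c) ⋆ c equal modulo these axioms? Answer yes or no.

Left:  g(c ⋆ c, d(c, c), c ⋆ b) ⋆ g(b, c, b) ⋆ h(c, b, c)
  Simplify inside:  g(c ⋆ c, d(c, c), c ⋆ b)  →  g(c ⋆ c, d(c, c), b ⋆ c)
  Order the arguments:  g(b, c, b) ⋆ g(c ⋆ c, d(c, c), b ⋆ c) ⋆ h(c, b, c)
Right:  g(g(b, c, b) ⋆ c, d(c, c), c ⋆ b) ⋆ h(c, b, c) ⋆ c
  Canonicalize subterm:  g(g(b, c, b) ⋆ c, d(c, c), c ⋆ b)  →  g(c ⋆ g(b, c, b), d(c, c), b ⋆ c)
  Sort arguments:  c ⋆ g(c ⋆ g(b, c, b), d(c, c), b ⋆ c) ⋆ h(c, b, c)

Answer: no — g(b, c, b) ⋆ g(c ⋆ c, d(c, c), b ⋆ c) ⋆ h(c, b, c) vs c ⋆ g(c ⋆ g(b, c, b), d(c, c), b ⋆ c) ⋆ h(c, b, c)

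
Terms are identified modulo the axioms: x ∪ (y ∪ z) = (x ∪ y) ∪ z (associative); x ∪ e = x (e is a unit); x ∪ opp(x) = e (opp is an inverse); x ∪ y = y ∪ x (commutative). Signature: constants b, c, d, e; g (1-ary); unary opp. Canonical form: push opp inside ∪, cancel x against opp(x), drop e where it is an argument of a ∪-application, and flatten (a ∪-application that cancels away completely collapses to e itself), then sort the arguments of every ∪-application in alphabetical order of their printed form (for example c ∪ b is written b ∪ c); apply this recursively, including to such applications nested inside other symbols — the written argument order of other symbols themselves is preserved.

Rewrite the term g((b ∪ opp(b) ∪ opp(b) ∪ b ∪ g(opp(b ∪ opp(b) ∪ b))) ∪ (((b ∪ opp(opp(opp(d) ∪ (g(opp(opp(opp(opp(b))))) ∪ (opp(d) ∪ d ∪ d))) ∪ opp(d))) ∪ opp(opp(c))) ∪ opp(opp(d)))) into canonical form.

Descend into:  (b ∪ opp(b) ∪ opp(b) ∪ b ∪ g(opp(b ∪ opp(b) ∪ b))) ∪ (((b ∪ opp(opp(opp(d) ∪ (g(opp(opp(opp(opp(b))))) ∪ (opp(d) ∪ d ∪ d))) ∪ opp(d))) ∪ opp(opp(c))) ∪ opp(opp(d)))
Push opp inside:  distribute opp over ∪ and collapse double opp
Collect:  b ∪ g(opp(b)) ∪ d ∪ d ∪ g(b) ∪ c
Order the arguments:  b ∪ c ∪ d ∪ d ∪ g(b) ∪ g(opp(b))
Reassemble:  g(b ∪ c ∪ d ∪ d ∪ g(b) ∪ g(opp(b)))

Answer: g(b ∪ c ∪ d ∪ d ∪ g(b) ∪ g(opp(b)))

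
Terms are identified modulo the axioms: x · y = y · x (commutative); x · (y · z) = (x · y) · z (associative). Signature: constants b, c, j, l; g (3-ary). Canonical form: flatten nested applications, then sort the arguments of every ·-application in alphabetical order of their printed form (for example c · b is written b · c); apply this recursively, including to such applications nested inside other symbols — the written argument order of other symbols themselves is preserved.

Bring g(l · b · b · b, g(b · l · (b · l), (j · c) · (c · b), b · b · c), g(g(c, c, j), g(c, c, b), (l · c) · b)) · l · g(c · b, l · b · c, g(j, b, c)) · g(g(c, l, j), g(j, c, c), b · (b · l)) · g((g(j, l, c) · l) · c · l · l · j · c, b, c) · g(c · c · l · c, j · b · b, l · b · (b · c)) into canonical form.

Inside:  g(l · b · b · b, g(b · l · (b · l), (j · c) · (c · b), b · b · c), g(g(c, c, j), g(c, c, b), (l · c) · b))  →  g(b · b · b · l, g(b · b · l · l, b · c · c · j, b · b · c), g(g(c, c, j), g(c, c, b), b · c · l))
Canonicalize subterm:  g(c · b, l · b · c, g(j, b, c))  →  g(b · c, b · c · l, g(j, b, c))
Canonicalize subterm:  g(g(c, l, j), g(j, c, c), b · (b · l))  →  g(g(c, l, j), g(j, c, c), b · b · l)
Sort:  g(b · b · b · l, g(b · b · l · l, b · c · c · j, b · b · c), g(g(c, c, j), g(c, c, b), b · c · l)) · g(b · c, b · c · l, g(j, b, c)) · g(c · c · c · l, b · b · j, b · b · c · l) · g(c · c · g(j, l, c) · j · l · l · l, b, c) · g(g(c, l, j), g(j, c, c), b · b · l) · l

Answer: g(b · b · b · l, g(b · b · l · l, b · c · c · j, b · b · c), g(g(c, c, j), g(c, c, b), b · c · l)) · g(b · c, b · c · l, g(j, b, c)) · g(c · c · c · l, b · b · j, b · b · c · l) · g(c · c · g(j, l, c) · j · l · l · l, b, c) · g(g(c, l, j), g(j, c, c), b · b · l) · l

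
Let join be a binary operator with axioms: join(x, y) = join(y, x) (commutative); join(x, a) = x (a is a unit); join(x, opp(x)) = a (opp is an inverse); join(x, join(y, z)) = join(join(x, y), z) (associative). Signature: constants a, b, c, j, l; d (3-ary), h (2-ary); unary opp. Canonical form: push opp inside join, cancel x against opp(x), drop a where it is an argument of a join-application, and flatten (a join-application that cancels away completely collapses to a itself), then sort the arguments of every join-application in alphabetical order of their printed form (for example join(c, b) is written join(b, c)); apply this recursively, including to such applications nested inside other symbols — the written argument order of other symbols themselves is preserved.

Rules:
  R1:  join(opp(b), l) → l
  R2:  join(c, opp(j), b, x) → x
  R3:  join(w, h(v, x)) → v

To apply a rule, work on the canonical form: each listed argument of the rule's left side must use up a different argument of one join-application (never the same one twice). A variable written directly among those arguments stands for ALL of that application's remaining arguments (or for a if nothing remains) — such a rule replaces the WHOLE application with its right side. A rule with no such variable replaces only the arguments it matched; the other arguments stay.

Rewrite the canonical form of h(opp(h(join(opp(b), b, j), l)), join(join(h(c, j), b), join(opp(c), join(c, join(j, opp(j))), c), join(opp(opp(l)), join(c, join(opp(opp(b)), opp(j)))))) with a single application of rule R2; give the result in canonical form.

Answer: h(opp(h(j, l)), join(b, c, h(c, j), l))

Derivation:
Canonical form:  h(opp(h(j, l)), join(b, b, c, c, h(c, j), l, opp(j)))
Match R2:  consume b, c, opp(j);  x := join(b, c, h(c, j), l)
Every leftover argument binds to the variable; the entire application is replaced.
Giving:  h(opp(h(j, l)), join(b, c, h(c, j), l))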